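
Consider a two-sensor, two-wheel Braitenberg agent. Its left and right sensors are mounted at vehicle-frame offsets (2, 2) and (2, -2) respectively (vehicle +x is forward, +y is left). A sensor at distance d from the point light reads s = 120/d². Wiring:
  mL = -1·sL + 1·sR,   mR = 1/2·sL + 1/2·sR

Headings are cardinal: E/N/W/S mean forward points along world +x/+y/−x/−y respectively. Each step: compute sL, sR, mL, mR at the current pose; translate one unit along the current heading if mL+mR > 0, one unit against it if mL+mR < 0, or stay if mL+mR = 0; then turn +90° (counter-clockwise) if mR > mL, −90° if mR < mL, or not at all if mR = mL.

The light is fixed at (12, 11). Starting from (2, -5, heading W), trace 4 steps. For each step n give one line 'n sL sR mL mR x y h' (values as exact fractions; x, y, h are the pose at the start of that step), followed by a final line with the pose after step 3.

n=0: pose=(2,-5,W); sL=10/39, sR=6/17; mL=64/663, mR=202/663; mL+mR=266/663 → advance +1; mR−mL=46/221 → turn +1·90°
n=1: pose=(1,-5,S); sL=8/27, sR=120/493; mL=-704/13311, mR=3592/13311; mL+mR=2888/13311 → advance +1; mR−mL=1432/4437 → turn +1·90°
n=2: pose=(1,-6,E); sL=20/51, sR=60/221; mL=-80/663, mR=220/663; mL+mR=140/663 → advance +1; mR−mL=100/221 → turn +1·90°
n=3: pose=(2,-6,N); sL=40/123, sR=120/289; mL=3200/35547, mR=13160/35547; mL+mR=16360/35547 → advance +1; mR−mL=3320/11849 → turn +1·90°

0 10/39 6/17 64/663 202/663 2 -5 W
1 8/27 120/493 -704/13311 3592/13311 1 -5 S
2 20/51 60/221 -80/663 220/663 1 -6 E
3 40/123 120/289 3200/35547 13160/35547 2 -6 N
final 2 -5 W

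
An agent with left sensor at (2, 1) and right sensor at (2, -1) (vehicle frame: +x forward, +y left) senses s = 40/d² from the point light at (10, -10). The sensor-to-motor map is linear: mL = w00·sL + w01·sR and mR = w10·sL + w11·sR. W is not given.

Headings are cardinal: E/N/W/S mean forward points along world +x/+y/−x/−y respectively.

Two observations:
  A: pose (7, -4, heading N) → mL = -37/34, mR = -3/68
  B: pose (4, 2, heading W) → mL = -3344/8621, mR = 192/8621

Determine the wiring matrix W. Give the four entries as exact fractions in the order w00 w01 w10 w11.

-1 -1 1/2 -1/2

obs A: pose=(7,-4,N) → sL=1/2, sR=10/17, mL=-37/34, mR=-3/68
obs B: pose=(4,2,W) → sL=8/37, sR=40/233, mL=-3344/8621, mR=192/8621
sensor matrix S = [[1/2, 10/17], [8/37, 40/233]]; det S = -6060/146557
solve [mL_A; mL_B] = S·[w00; w01] and [mR_A; mR_B] = S·[w10; w11]:
  w00 = -1, w01 = -1, w10 = 1/2, w11 = -1/2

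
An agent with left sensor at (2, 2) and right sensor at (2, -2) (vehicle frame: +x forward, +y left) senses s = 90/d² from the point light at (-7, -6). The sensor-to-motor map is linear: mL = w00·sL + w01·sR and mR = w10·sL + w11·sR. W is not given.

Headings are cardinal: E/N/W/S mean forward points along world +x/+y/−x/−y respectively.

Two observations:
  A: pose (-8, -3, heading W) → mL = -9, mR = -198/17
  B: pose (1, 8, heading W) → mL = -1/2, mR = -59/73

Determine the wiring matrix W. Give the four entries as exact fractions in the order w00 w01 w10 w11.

-1 0 -1 -1

obs A: pose=(-8,-3,W) → sL=9, sR=45/17, mL=-9, mR=-198/17
obs B: pose=(1,8,W) → sL=1/2, sR=45/146, mL=-1/2, mR=-59/73
sensor matrix S = [[9, 45/17], [1/2, 45/146]]; det S = 1800/1241
solve [mL_A; mL_B] = S·[w00; w01] and [mR_A; mR_B] = S·[w10; w11]:
  w00 = -1, w01 = 0, w10 = -1, w11 = -1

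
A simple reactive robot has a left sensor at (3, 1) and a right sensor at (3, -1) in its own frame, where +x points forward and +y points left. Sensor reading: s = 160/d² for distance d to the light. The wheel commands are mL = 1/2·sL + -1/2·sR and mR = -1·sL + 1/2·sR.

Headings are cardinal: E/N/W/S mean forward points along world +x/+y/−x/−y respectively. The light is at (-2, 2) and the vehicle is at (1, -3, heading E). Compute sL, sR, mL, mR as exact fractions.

left sensor world pos  = (4, -2); dL² = 52
right sensor world pos = (4, -4); dR² = 72
sL = 160/52 = 40/13
sR = 160/72 = 20/9
mL = 1/2·sL + -1/2·sR = 50/117
mR = -1·sL + 1/2·sR = -230/117

40/13 20/9 50/117 -230/117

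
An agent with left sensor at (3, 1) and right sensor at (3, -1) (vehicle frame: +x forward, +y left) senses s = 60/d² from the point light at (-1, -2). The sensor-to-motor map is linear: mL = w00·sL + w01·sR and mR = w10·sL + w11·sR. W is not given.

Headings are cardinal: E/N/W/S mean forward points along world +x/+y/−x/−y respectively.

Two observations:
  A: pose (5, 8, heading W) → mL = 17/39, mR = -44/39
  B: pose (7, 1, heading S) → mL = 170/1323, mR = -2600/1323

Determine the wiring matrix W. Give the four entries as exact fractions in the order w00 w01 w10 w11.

1 -1/2 -1 -1

obs A: pose=(5,8,W) → sL=2/3, sR=6/13, mL=17/39, mR=-44/39
obs B: pose=(7,1,S) → sL=20/27, sR=60/49, mL=170/1323, mR=-2600/1323
sensor matrix S = [[2/3, 6/13], [20/27, 60/49]]; det S = 2720/5733
solve [mL_A; mL_B] = S·[w00; w01] and [mR_A; mR_B] = S·[w10; w11]:
  w00 = 1, w01 = -1/2, w10 = -1, w11 = -1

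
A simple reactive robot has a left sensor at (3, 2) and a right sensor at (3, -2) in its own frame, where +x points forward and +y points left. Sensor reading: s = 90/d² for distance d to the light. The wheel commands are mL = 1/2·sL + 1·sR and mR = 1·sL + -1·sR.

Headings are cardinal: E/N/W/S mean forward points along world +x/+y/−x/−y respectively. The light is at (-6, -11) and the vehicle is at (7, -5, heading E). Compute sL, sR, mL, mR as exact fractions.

left sensor world pos  = (10, -3); dL² = 320
right sensor world pos = (10, -7); dR² = 272
sL = 90/320 = 9/32
sR = 90/272 = 45/136
mL = 1/2·sL + 1·sR = 513/1088
mR = 1·sL + -1·sR = -27/544

9/32 45/136 513/1088 -27/544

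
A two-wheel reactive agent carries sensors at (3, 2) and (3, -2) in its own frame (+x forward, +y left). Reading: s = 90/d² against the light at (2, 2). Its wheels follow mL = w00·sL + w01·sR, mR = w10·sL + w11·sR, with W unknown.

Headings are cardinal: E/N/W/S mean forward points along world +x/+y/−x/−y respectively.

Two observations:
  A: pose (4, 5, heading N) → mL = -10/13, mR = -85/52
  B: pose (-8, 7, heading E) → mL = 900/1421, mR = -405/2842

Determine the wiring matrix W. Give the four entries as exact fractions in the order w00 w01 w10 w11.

-1 1 -1 1/2

obs A: pose=(4,5,N) → sL=5/2, sR=45/26, mL=-10/13, mR=-85/52
obs B: pose=(-8,7,E) → sL=45/49, sR=45/29, mL=900/1421, mR=-405/2842
sensor matrix S = [[5/2, 45/26], [45/49, 45/29]]; det S = 42300/18473
solve [mL_A; mL_B] = S·[w00; w01] and [mR_A; mR_B] = S·[w10; w11]:
  w00 = -1, w01 = 1, w10 = -1, w11 = 1/2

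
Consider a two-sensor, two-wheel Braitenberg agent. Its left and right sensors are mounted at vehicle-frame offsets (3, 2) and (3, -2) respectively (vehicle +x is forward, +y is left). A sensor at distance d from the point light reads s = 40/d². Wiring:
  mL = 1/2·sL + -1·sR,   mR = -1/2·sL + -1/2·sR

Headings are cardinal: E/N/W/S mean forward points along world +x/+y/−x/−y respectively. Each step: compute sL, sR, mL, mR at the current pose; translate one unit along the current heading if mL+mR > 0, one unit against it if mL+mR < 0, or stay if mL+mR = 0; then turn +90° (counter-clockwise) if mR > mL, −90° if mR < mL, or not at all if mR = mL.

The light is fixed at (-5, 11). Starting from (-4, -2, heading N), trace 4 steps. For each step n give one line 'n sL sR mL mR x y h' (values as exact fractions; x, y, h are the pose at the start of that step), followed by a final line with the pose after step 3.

n=0: pose=(-4,-2,N); sL=40/101, sR=40/109; mL=-1860/11009, mR=-4200/11009; mL+mR=-60/109 → advance -1; mR−mL=-2340/11009 → turn -1·90°
n=1: pose=(-4,-3,E); sL=1/4, sR=5/34; mL=-3/136, mR=-27/136; mL+mR=-15/68 → advance -1; mR−mL=-3/17 → turn -1·90°
n=2: pose=(-5,-3,S); sL=40/293, sR=40/293; mL=-20/293, mR=-40/293; mL+mR=-60/293 → advance -1; mR−mL=-20/293 → turn -1·90°
n=3: pose=(-5,-2,W); sL=20/117, sR=4/13; mL=-2/9, mR=-28/117; mL+mR=-6/13 → advance -1; mR−mL=-2/117 → turn -1·90°

0 40/101 40/109 -1860/11009 -4200/11009 -4 -2 N
1 1/4 5/34 -3/136 -27/136 -4 -3 E
2 40/293 40/293 -20/293 -40/293 -5 -3 S
3 20/117 4/13 -2/9 -28/117 -5 -2 W
final -4 -2 N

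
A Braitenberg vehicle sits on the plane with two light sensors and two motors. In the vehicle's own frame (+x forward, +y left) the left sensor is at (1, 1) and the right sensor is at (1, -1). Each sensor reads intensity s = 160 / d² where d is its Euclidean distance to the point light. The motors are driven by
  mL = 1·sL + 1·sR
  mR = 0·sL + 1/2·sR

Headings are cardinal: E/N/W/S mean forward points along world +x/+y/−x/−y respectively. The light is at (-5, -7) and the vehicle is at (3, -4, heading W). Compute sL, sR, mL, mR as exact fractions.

160/53 32/13 3776/689 16/13

left sensor world pos  = (2, -5); dL² = 53
right sensor world pos = (2, -3); dR² = 65
sL = 160/53 = 160/53
sR = 160/65 = 32/13
mL = 1·sL + 1·sR = 3776/689
mR = 0·sL + 1/2·sR = 16/13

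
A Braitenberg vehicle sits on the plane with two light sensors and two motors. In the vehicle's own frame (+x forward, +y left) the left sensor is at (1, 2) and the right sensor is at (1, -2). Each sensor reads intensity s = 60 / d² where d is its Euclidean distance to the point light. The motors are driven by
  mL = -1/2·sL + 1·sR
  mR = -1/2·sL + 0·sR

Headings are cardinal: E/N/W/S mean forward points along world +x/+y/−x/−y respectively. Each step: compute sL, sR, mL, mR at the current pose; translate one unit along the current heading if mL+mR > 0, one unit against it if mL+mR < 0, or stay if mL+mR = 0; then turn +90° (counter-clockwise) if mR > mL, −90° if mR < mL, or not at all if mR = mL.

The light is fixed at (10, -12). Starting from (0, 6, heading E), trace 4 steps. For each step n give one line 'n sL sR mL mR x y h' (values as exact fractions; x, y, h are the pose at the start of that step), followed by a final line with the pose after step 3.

n=0: pose=(0,6,E); sL=60/481, sR=60/337; mL=18750/162097, mR=-30/481; mL+mR=8640/162097 → advance +1; mR−mL=-60/337 → turn -1·90°
n=1: pose=(1,6,S); sL=30/169, sR=6/41; mL=399/6929, mR=-15/169; mL+mR=-216/6929 → advance -1; mR−mL=-6/41 → turn -1·90°
n=2: pose=(1,7,W); sL=60/389, sR=60/541; mL=7110/210449, mR=-30/389; mL+mR=-9120/210449 → advance -1; mR−mL=-60/541 → turn -1·90°
n=3: pose=(2,7,N); sL=3/25, sR=15/109; mL=423/5450, mR=-3/50; mL+mR=48/2725 → advance +1; mR−mL=-15/109 → turn -1·90°

0 60/481 60/337 18750/162097 -30/481 0 6 E
1 30/169 6/41 399/6929 -15/169 1 6 S
2 60/389 60/541 7110/210449 -30/389 1 7 W
3 3/25 15/109 423/5450 -3/50 2 7 N
final 2 8 E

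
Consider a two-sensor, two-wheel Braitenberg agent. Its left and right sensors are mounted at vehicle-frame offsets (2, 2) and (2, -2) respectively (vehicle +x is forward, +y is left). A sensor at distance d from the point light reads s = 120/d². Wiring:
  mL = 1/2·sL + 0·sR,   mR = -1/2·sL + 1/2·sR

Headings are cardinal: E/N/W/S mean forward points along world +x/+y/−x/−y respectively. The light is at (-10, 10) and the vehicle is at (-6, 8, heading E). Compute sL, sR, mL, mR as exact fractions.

left sensor world pos  = (-4, 10); dL² = 36
right sensor world pos = (-4, 6); dR² = 52
sL = 120/36 = 10/3
sR = 120/52 = 30/13
mL = 1/2·sL + 0·sR = 5/3
mR = -1/2·sL + 1/2·sR = -20/39

10/3 30/13 5/3 -20/39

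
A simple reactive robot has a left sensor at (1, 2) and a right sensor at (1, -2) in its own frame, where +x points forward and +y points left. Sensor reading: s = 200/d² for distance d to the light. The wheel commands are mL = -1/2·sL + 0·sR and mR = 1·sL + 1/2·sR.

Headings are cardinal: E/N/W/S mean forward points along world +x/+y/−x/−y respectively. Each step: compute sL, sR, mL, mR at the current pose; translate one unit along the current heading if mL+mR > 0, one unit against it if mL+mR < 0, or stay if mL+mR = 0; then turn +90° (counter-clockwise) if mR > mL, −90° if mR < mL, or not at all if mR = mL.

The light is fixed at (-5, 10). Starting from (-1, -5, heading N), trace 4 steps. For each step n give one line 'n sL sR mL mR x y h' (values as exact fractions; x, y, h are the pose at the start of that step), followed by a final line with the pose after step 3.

n=0: pose=(-1,-5,N); sL=1, sR=25/29; mL=-1/2, mR=83/58; mL+mR=27/29 → advance +1; mR−mL=56/29 → turn +1·90°
n=1: pose=(-1,-4,W); sL=40/53, sR=200/153; mL=-20/53, mR=11420/8109; mL+mR=8360/8109 → advance +1; mR−mL=14480/8109 → turn +1·90°
n=2: pose=(-2,-4,S); sL=4/5, sR=100/113; mL=-2/5, mR=702/565; mL+mR=476/565 → advance +1; mR−mL=928/565 → turn +1·90°
n=3: pose=(-2,-5,E); sL=40/37, sR=40/61; mL=-20/37, mR=3180/2257; mL+mR=1960/2257 → advance +1; mR−mL=4400/2257 → turn +1·90°

0 1 25/29 -1/2 83/58 -1 -5 N
1 40/53 200/153 -20/53 11420/8109 -1 -4 W
2 4/5 100/113 -2/5 702/565 -2 -4 S
3 40/37 40/61 -20/37 3180/2257 -2 -5 E
final -1 -5 N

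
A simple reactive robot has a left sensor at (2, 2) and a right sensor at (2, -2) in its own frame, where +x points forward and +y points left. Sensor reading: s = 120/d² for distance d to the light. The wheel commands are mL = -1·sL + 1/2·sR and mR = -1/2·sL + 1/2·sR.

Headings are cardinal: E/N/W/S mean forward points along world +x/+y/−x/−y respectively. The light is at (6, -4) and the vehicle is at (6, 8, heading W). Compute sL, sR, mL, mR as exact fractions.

15/13 3/5 -111/130 -18/65

left sensor world pos  = (4, 6); dL² = 104
right sensor world pos = (4, 10); dR² = 200
sL = 120/104 = 15/13
sR = 120/200 = 3/5
mL = -1·sL + 1/2·sR = -111/130
mR = -1/2·sL + 1/2·sR = -18/65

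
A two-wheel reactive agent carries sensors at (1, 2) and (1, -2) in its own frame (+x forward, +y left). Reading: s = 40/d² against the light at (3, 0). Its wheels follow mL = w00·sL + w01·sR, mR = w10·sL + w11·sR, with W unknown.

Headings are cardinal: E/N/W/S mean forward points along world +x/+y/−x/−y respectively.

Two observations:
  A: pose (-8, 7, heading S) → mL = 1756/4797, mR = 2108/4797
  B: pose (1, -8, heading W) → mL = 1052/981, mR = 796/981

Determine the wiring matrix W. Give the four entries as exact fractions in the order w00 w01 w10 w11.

obs A: pose=(-8,7,S) → sL=40/117, sR=8/41, mL=1756/4797, mR=2108/4797
obs B: pose=(1,-8,W) → sL=40/109, sR=8/9, mL=1052/981, mR=796/981
sensor matrix S = [[40/117, 8/41], [40/109, 8/9]]; det S = 1093120/4705857
solve [mL_A; mL_B] = S·[w00; w01] and [mR_A; mR_B] = S·[w10; w11]:
  w00 = 1/2, w01 = 1, w10 = 1, w11 = 1/2

1/2 1 1 1/2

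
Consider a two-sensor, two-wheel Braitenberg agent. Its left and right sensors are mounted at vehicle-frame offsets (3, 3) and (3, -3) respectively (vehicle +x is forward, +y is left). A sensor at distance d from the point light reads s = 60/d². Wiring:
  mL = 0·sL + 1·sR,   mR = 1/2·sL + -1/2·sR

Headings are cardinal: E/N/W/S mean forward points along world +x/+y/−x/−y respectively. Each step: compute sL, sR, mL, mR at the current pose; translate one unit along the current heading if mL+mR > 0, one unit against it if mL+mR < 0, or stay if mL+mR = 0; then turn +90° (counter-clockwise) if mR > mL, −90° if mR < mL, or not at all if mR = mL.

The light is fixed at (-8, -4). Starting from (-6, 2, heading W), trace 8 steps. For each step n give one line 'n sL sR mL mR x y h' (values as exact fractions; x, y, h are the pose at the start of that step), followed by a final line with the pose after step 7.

n=0: pose=(-6,2,W); sL=6, sR=30/41; mL=30/41, mR=108/41; mL+mR=138/41 → advance +1; mR−mL=78/41 → turn +1·90°
n=1: pose=(-7,2,S); sL=12/5, sR=60/13; mL=60/13, mR=-72/65; mL+mR=228/65 → advance +1; mR−mL=-372/65 → turn -1·90°
n=2: pose=(-7,1,W); sL=15/2, sR=15/17; mL=15/17, mR=225/68; mL+mR=285/68 → advance +1; mR−mL=165/68 → turn +1·90°
n=3: pose=(-8,1,S); sL=60/13, sR=60/13; mL=60/13, mR=0; mL+mR=60/13 → advance +1; mR−mL=-60/13 → turn -1·90°
n=4: pose=(-8,0,W); sL=6, sR=30/29; mL=30/29, mR=72/29; mL+mR=102/29 → advance +1; mR−mL=42/29 → turn +1·90°
n=5: pose=(-9,0,S); sL=12, sR=60/17; mL=60/17, mR=72/17; mL+mR=132/17 → advance +1; mR−mL=12/17 → turn +1·90°
n=6: pose=(-9,-1,E); sL=3/2, sR=15; mL=15, mR=-27/4; mL+mR=33/4 → advance +1; mR−mL=-87/4 → turn -1·90°
n=7: pose=(-8,-1,S); sL=20/3, sR=20/3; mL=20/3, mR=0; mL+mR=20/3 → advance +1; mR−mL=-20/3 → turn -1·90°

0 6 30/41 30/41 108/41 -6 2 W
1 12/5 60/13 60/13 -72/65 -7 2 S
2 15/2 15/17 15/17 225/68 -7 1 W
3 60/13 60/13 60/13 0 -8 1 S
4 6 30/29 30/29 72/29 -8 0 W
5 12 60/17 60/17 72/17 -9 0 S
6 3/2 15 15 -27/4 -9 -1 E
7 20/3 20/3 20/3 0 -8 -1 S
final -8 -2 W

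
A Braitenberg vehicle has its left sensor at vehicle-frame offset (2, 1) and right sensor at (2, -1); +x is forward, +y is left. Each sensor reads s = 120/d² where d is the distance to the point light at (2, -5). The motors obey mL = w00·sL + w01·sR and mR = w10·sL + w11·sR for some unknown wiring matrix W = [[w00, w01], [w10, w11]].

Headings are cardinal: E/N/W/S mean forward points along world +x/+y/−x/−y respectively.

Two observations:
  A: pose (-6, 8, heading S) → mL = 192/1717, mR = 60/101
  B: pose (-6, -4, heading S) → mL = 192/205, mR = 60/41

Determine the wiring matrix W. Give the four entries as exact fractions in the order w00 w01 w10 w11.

obs A: pose=(-6,8,S) → sL=12/17, sR=60/101, mL=192/1717, mR=60/101
obs B: pose=(-6,-4,S) → sL=12/5, sR=60/41, mL=192/205, mR=60/41
sensor matrix S = [[12/17, 60/101], [12/5, 60/41]]; det S = -27648/70397
solve [mL_A; mL_B] = S·[w00; w01] and [mR_A; mR_B] = S·[w10; w11]:
  w00 = 1, w01 = -1, w10 = 0, w11 = 1

1 -1 0 1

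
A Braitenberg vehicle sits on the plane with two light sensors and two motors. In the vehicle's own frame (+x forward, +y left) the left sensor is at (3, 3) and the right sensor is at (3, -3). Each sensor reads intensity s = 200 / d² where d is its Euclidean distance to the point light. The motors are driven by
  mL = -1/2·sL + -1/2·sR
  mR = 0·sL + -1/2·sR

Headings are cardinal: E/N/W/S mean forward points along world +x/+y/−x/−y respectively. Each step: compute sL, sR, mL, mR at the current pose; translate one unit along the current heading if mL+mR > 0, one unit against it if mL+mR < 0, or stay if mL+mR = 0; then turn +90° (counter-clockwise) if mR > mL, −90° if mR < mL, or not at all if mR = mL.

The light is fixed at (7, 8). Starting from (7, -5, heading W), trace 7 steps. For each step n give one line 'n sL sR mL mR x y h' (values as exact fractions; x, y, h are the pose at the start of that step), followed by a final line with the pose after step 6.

n=0: pose=(7,-5,W); sL=40/53, sR=200/109; mL=-7480/5777, mR=-100/109; mL+mR=-12780/5777 → advance -1; mR−mL=20/53 → turn +1·90°
n=1: pose=(8,-5,S); sL=25/34, sR=10/13; mL=-665/884, mR=-5/13; mL+mR=-1005/884 → advance -1; mR−mL=25/68 → turn +1·90°
n=2: pose=(8,-4,E); sL=200/97, sR=200/241; mL=-33800/23377, mR=-100/241; mL+mR=-43500/23377 → advance -1; mR−mL=100/97 → turn +1·90°
n=3: pose=(7,-4,N); sL=20/9, sR=20/9; mL=-20/9, mR=-10/9; mL+mR=-10/3 → advance -1; mR−mL=10/9 → turn +1·90°
n=4: pose=(7,-5,W); sL=40/53, sR=200/109; mL=-7480/5777, mR=-100/109; mL+mR=-12780/5777 → advance -1; mR−mL=20/53 → turn +1·90°
n=5: pose=(8,-5,S); sL=25/34, sR=10/13; mL=-665/884, mR=-5/13; mL+mR=-1005/884 → advance -1; mR−mL=25/68 → turn +1·90°
n=6: pose=(8,-4,E); sL=200/97, sR=200/241; mL=-33800/23377, mR=-100/241; mL+mR=-43500/23377 → advance -1; mR−mL=100/97 → turn +1·90°

0 40/53 200/109 -7480/5777 -100/109 7 -5 W
1 25/34 10/13 -665/884 -5/13 8 -5 S
2 200/97 200/241 -33800/23377 -100/241 8 -4 E
3 20/9 20/9 -20/9 -10/9 7 -4 N
4 40/53 200/109 -7480/5777 -100/109 7 -5 W
5 25/34 10/13 -665/884 -5/13 8 -5 S
6 200/97 200/241 -33800/23377 -100/241 8 -4 E
final 7 -4 N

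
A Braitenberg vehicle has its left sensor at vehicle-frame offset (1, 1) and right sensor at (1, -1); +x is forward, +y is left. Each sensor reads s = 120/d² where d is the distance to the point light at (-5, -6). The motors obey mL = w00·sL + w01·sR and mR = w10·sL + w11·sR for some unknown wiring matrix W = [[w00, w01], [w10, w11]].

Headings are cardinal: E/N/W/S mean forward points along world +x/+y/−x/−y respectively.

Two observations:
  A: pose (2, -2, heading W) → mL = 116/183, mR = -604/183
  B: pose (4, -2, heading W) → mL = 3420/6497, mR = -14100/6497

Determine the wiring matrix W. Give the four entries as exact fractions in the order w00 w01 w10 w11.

obs A: pose=(2,-2,W) → sL=8/3, sR=120/61, mL=116/183, mR=-604/183
obs B: pose=(4,-2,W) → sL=120/73, sR=120/89, mL=3420/6497, mR=-14100/6497
sensor matrix S = [[8/3, 120/61], [120/73, 120/89]]; det S = 143360/396317
solve [mL_A; mL_B] = S·[w00; w01] and [mR_A; mR_B] = S·[w10; w11]:
  w00 = -1/2, w01 = 1, w10 = -1/2, w11 = -1

-1/2 1 -1/2 -1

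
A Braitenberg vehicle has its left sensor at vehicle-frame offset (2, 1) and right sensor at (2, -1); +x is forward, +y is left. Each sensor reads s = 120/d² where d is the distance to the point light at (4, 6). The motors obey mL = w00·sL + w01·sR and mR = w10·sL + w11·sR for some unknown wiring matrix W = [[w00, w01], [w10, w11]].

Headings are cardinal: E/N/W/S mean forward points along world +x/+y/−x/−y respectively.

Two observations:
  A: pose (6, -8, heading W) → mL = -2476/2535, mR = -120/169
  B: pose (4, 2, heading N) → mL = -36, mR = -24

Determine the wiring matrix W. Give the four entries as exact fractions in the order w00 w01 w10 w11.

-1/2 -1 0 -1

obs A: pose=(6,-8,W) → sL=8/15, sR=120/169, mL=-2476/2535, mR=-120/169
obs B: pose=(4,2,N) → sL=24, sR=24, mL=-36, mR=-24
sensor matrix S = [[8/15, 120/169], [24, 24]]; det S = -3584/845
solve [mL_A; mL_B] = S·[w00; w01] and [mR_A; mR_B] = S·[w10; w11]:
  w00 = -1/2, w01 = -1, w10 = 0, w11 = -1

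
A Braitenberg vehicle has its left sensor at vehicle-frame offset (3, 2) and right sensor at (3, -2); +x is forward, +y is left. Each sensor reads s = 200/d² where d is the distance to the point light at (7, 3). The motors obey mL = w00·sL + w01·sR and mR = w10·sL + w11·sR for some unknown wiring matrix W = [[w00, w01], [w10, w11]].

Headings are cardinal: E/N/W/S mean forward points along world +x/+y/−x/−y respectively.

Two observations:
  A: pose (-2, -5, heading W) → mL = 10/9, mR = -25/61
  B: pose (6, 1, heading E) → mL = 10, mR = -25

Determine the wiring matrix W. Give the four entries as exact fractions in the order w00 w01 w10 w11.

0 1 -1/2 0

obs A: pose=(-2,-5,W) → sL=50/61, sR=10/9, mL=10/9, mR=-25/61
obs B: pose=(6,1,E) → sL=50, sR=10, mL=10, mR=-25
sensor matrix S = [[50/61, 10/9], [50, 10]]; det S = -26000/549
solve [mL_A; mL_B] = S·[w00; w01] and [mR_A; mR_B] = S·[w10; w11]:
  w00 = 0, w01 = 1, w10 = -1/2, w11 = 0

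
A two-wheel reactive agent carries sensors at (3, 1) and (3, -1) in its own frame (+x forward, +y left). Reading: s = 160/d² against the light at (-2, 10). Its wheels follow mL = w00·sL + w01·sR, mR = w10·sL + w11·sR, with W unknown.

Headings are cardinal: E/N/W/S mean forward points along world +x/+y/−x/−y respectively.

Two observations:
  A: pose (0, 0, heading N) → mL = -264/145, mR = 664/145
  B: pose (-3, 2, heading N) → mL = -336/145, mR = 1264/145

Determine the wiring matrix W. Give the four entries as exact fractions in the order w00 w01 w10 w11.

obs A: pose=(0,0,N) → sL=16/5, sR=80/29, mL=-264/145, mR=664/145
obs B: pose=(-3,2,N) → sL=160/29, sR=32/5, mL=-336/145, mR=1264/145
sensor matrix S = [[16/5, 80/29], [160/29, 32/5]]; det S = 110592/21025
solve [mL_A; mL_B] = S·[w00; w01] and [mR_A; mR_B] = S·[w10; w11]:
  w00 = -1, w01 = 1/2, w10 = 1, w11 = 1/2

-1 1/2 1 1/2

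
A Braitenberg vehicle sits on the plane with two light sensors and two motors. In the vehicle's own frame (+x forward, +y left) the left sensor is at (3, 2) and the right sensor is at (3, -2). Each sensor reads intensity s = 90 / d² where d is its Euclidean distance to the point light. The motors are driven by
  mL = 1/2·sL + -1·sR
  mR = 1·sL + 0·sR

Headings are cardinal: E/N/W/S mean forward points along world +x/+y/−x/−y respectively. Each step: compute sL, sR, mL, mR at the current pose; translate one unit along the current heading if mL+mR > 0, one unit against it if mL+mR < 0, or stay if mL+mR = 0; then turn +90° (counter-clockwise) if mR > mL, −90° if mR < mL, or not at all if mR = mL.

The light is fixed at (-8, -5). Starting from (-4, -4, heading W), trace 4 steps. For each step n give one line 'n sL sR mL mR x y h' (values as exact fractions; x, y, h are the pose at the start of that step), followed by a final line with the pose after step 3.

n=0: pose=(-4,-4,W); sL=45, sR=9; mL=27/2, mR=45; mL+mR=117/2 → advance +1; mR−mL=63/2 → turn +1·90°
n=1: pose=(-5,-4,S); sL=90/29, sR=18; mL=-477/29, mR=90/29; mL+mR=-387/29 → advance -1; mR−mL=567/29 → turn +1·90°
n=2: pose=(-5,-3,E); sL=45/26, sR=5/2; mL=-85/52, mR=45/26; mL+mR=5/52 → advance +1; mR−mL=175/52 → turn +1·90°
n=3: pose=(-4,-3,N); sL=90/29, sR=90/61; mL=135/1769, mR=90/29; mL+mR=5625/1769 → advance +1; mR−mL=5355/1769 → turn +1·90°

0 45 9 27/2 45 -4 -4 W
1 90/29 18 -477/29 90/29 -5 -4 S
2 45/26 5/2 -85/52 45/26 -5 -3 E
3 90/29 90/61 135/1769 90/29 -4 -3 N
final -4 -2 W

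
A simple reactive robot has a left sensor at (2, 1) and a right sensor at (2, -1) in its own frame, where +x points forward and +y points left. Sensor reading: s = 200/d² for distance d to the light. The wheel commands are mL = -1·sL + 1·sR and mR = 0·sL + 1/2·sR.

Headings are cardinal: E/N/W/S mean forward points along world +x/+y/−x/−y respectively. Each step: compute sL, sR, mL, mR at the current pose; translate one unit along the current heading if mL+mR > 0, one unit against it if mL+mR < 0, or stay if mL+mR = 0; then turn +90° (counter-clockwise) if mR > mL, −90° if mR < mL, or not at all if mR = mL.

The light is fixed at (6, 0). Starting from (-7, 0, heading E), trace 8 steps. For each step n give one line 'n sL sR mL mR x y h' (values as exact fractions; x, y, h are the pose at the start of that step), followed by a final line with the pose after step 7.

0 100/61 100/61 0 50/61 -7 0 E
1 200/173 8/5 384/865 4/5 -6 0 N
2 50/49 1 -1/49 1/2 -6 1 W
3 40/29 200/197 -2080/5713 100/197 -7 1 S
4 100/61 100/61 0 50/61 -7 0 E
5 200/173 8/5 384/865 4/5 -6 0 N
6 50/49 1 -1/49 1/2 -6 1 W
7 40/29 200/197 -2080/5713 100/197 -7 1 S
final -7 0 E

n=0: pose=(-7,0,E); sL=100/61, sR=100/61; mL=0, mR=50/61; mL+mR=50/61 → advance +1; mR−mL=50/61 → turn +1·90°
n=1: pose=(-6,0,N); sL=200/173, sR=8/5; mL=384/865, mR=4/5; mL+mR=1076/865 → advance +1; mR−mL=308/865 → turn +1·90°
n=2: pose=(-6,1,W); sL=50/49, sR=1; mL=-1/49, mR=1/2; mL+mR=47/98 → advance +1; mR−mL=51/98 → turn +1·90°
n=3: pose=(-7,1,S); sL=40/29, sR=200/197; mL=-2080/5713, mR=100/197; mL+mR=820/5713 → advance +1; mR−mL=4980/5713 → turn +1·90°
n=4: pose=(-7,0,E); sL=100/61, sR=100/61; mL=0, mR=50/61; mL+mR=50/61 → advance +1; mR−mL=50/61 → turn +1·90°
n=5: pose=(-6,0,N); sL=200/173, sR=8/5; mL=384/865, mR=4/5; mL+mR=1076/865 → advance +1; mR−mL=308/865 → turn +1·90°
n=6: pose=(-6,1,W); sL=50/49, sR=1; mL=-1/49, mR=1/2; mL+mR=47/98 → advance +1; mR−mL=51/98 → turn +1·90°
n=7: pose=(-7,1,S); sL=40/29, sR=200/197; mL=-2080/5713, mR=100/197; mL+mR=820/5713 → advance +1; mR−mL=4980/5713 → turn +1·90°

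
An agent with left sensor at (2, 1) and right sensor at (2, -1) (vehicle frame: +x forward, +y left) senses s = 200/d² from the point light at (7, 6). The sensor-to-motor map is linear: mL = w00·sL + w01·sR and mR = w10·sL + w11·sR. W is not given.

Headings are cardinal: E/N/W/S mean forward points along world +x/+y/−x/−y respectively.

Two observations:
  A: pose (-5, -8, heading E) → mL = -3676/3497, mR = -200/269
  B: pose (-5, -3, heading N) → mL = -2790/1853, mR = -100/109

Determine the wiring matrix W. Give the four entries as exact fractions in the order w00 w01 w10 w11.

obs A: pose=(-5,-8,E) → sL=200/269, sR=8/13, mL=-3676/3497, mR=-200/269
obs B: pose=(-5,-3,N) → sL=100/109, sR=20/17, mL=-2790/1853, mR=-100/109
sensor matrix S = [[200/269, 8/13], [100/109, 20/17]]; det S = 2009600/6479941
solve [mL_A; mL_B] = S·[w00; w01] and [mR_A; mR_B] = S·[w10; w11]:
  w00 = -1, w01 = -1/2, w10 = -1, w11 = 0

-1 -1/2 -1 0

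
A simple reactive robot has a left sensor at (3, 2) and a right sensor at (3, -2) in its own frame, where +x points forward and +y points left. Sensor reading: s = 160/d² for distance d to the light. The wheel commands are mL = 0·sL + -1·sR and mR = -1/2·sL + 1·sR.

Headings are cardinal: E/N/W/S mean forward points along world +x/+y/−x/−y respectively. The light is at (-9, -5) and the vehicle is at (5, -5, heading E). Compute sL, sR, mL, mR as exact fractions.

160/293 160/293 -160/293 80/293

left sensor world pos  = (8, -3); dL² = 293
right sensor world pos = (8, -7); dR² = 293
sL = 160/293 = 160/293
sR = 160/293 = 160/293
mL = 0·sL + -1·sR = -160/293
mR = -1/2·sL + 1·sR = 80/293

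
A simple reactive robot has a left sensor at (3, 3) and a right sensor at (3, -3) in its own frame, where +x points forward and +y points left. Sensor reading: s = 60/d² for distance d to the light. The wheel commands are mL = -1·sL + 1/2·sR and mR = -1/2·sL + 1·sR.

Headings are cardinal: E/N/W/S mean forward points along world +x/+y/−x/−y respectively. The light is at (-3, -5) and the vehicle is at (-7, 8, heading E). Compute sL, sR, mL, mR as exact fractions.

60/257 60/101 1650/25957 12390/25957

left sensor world pos  = (-4, 11); dL² = 257
right sensor world pos = (-4, 5); dR² = 101
sL = 60/257 = 60/257
sR = 60/101 = 60/101
mL = -1·sL + 1/2·sR = 1650/25957
mR = -1/2·sL + 1·sR = 12390/25957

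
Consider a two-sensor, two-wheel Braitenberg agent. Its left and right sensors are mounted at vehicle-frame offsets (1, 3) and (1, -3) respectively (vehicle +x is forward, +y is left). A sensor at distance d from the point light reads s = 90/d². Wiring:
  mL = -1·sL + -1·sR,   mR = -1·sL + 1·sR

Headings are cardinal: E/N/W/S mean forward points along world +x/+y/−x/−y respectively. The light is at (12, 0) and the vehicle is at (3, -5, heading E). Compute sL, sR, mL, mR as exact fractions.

left sensor world pos  = (4, -2); dL² = 68
right sensor world pos = (4, -8); dR² = 128
sL = 90/68 = 45/34
sR = 90/128 = 45/64
mL = -1·sL + -1·sR = -2205/1088
mR = -1·sL + 1·sR = -675/1088

45/34 45/64 -2205/1088 -675/1088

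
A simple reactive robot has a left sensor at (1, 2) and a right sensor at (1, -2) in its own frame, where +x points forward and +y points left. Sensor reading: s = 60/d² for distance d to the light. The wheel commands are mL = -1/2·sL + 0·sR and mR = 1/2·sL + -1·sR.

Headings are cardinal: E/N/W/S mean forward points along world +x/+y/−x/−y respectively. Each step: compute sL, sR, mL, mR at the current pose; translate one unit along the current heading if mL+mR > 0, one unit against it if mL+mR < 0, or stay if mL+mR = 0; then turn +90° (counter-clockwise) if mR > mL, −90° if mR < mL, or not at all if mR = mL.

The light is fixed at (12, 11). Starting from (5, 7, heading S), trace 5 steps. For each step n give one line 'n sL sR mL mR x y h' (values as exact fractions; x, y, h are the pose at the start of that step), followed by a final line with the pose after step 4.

0 6/5 30/53 -3/5 9/265 5 7 S
1 60/37 60/61 -30/37 -390/2257 5 8 E
2 15/26 3/2 -15/52 -63/52 4 8 N
3 60/53 12/17 -30/53 -126/901 4 7 E
4 6/13 30/29 -3/13 -303/377 3 7 N
final 3 6 E

n=0: pose=(5,7,S); sL=6/5, sR=30/53; mL=-3/5, mR=9/265; mL+mR=-30/53 → advance -1; mR−mL=168/265 → turn +1·90°
n=1: pose=(5,8,E); sL=60/37, sR=60/61; mL=-30/37, mR=-390/2257; mL+mR=-60/61 → advance -1; mR−mL=1440/2257 → turn +1·90°
n=2: pose=(4,8,N); sL=15/26, sR=3/2; mL=-15/52, mR=-63/52; mL+mR=-3/2 → advance -1; mR−mL=-12/13 → turn -1·90°
n=3: pose=(4,7,E); sL=60/53, sR=12/17; mL=-30/53, mR=-126/901; mL+mR=-12/17 → advance -1; mR−mL=384/901 → turn +1·90°
n=4: pose=(3,7,N); sL=6/13, sR=30/29; mL=-3/13, mR=-303/377; mL+mR=-30/29 → advance -1; mR−mL=-216/377 → turn -1·90°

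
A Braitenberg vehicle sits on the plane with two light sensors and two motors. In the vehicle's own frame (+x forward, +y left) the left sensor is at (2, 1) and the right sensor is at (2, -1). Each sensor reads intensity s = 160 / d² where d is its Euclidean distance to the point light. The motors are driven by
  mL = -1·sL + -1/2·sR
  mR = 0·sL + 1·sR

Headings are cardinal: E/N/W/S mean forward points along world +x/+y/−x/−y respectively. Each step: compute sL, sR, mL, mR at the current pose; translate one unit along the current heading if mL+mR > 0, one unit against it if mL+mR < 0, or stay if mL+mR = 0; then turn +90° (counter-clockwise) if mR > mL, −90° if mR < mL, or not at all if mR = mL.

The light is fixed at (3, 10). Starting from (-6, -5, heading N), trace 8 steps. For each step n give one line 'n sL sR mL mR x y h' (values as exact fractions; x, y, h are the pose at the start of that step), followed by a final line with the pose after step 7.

n=0: pose=(-6,-5,N); sL=160/269, sR=160/233; mL=-58800/62677, mR=160/233; mL+mR=-15760/62677 → advance -1; mR−mL=101840/62677 → turn +1·90°
n=1: pose=(-6,-6,W); sL=16/41, sR=80/173; mL=-4408/7093, mR=80/173; mL+mR=-1128/7093 → advance -1; mR−mL=7688/7093 → turn +1·90°
n=2: pose=(-5,-6,S); sL=160/373, sR=32/81; mL=-18928/30213, mR=32/81; mL+mR=-6992/30213 → advance -1; mR−mL=10288/10071 → turn +1·90°
n=3: pose=(-5,-5,E); sL=20/29, sR=40/73; mL=-2040/2117, mR=40/73; mL+mR=-880/2117 → advance -1; mR−mL=3200/2117 → turn +1·90°
n=4: pose=(-6,-5,N); sL=160/269, sR=160/233; mL=-58800/62677, mR=160/233; mL+mR=-15760/62677 → advance -1; mR−mL=101840/62677 → turn +1·90°
n=5: pose=(-6,-6,W); sL=16/41, sR=80/173; mL=-4408/7093, mR=80/173; mL+mR=-1128/7093 → advance -1; mR−mL=7688/7093 → turn +1·90°
n=6: pose=(-5,-6,S); sL=160/373, sR=32/81; mL=-18928/30213, mR=32/81; mL+mR=-6992/30213 → advance -1; mR−mL=10288/10071 → turn +1·90°
n=7: pose=(-5,-5,E); sL=20/29, sR=40/73; mL=-2040/2117, mR=40/73; mL+mR=-880/2117 → advance -1; mR−mL=3200/2117 → turn +1·90°

0 160/269 160/233 -58800/62677 160/233 -6 -5 N
1 16/41 80/173 -4408/7093 80/173 -6 -6 W
2 160/373 32/81 -18928/30213 32/81 -5 -6 S
3 20/29 40/73 -2040/2117 40/73 -5 -5 E
4 160/269 160/233 -58800/62677 160/233 -6 -5 N
5 16/41 80/173 -4408/7093 80/173 -6 -6 W
6 160/373 32/81 -18928/30213 32/81 -5 -6 S
7 20/29 40/73 -2040/2117 40/73 -5 -5 E
final -6 -5 N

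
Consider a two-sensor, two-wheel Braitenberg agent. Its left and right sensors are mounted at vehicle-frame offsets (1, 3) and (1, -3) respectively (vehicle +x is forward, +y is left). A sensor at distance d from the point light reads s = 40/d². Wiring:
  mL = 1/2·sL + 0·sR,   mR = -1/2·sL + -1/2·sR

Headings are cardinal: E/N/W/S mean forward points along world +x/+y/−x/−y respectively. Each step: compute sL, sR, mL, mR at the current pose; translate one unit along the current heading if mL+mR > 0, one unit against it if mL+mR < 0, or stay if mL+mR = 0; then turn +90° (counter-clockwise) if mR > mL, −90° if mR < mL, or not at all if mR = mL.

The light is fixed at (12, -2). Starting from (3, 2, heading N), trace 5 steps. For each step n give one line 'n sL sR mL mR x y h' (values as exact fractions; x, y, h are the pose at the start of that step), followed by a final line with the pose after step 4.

n=0: pose=(3,2,N); sL=40/169, sR=40/61; mL=20/169, mR=-4600/10309; mL+mR=-20/61 → advance -1; mR−mL=-5820/10309 → turn -1·90°
n=1: pose=(3,1,E); sL=2/5, sR=5/8; mL=1/5, mR=-41/80; mL+mR=-5/16 → advance -1; mR−mL=-57/80 → turn -1·90°
n=2: pose=(2,1,S); sL=40/53, sR=40/173; mL=20/53, mR=-4520/9169; mL+mR=-20/173 → advance -1; mR−mL=-7980/9169 → turn -1·90°
n=3: pose=(2,2,W); sL=20/61, sR=4/17; mL=10/61, mR=-292/1037; mL+mR=-2/17 → advance -1; mR−mL=-462/1037 → turn -1·90°
n=4: pose=(3,2,N); sL=40/169, sR=40/61; mL=20/169, mR=-4600/10309; mL+mR=-20/61 → advance -1; mR−mL=-5820/10309 → turn -1·90°

0 40/169 40/61 20/169 -4600/10309 3 2 N
1 2/5 5/8 1/5 -41/80 3 1 E
2 40/53 40/173 20/53 -4520/9169 2 1 S
3 20/61 4/17 10/61 -292/1037 2 2 W
4 40/169 40/61 20/169 -4600/10309 3 2 N
final 3 1 E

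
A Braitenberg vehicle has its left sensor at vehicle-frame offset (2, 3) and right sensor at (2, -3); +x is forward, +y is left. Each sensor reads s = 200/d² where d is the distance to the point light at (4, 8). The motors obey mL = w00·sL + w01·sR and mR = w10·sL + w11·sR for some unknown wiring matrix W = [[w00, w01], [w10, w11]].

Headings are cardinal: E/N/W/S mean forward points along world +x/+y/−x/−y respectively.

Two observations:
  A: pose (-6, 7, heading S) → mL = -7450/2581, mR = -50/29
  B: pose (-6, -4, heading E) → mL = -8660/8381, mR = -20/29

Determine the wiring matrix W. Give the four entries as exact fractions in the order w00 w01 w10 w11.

obs A: pose=(-6,7,S) → sL=100/29, sR=100/89, mL=-7450/2581, mR=-50/29
obs B: pose=(-6,-4,E) → sL=40/29, sR=200/289, mL=-8660/8381, mR=-20/29
sensor matrix S = [[100/29, 100/89], [40/29, 200/289]]; det S = 624000/745909
solve [mL_A; mL_B] = S·[w00; w01] and [mR_A; mR_B] = S·[w10; w11]:
  w00 = -1, w01 = 1/2, w10 = -1/2, w11 = 0

-1 1/2 -1/2 0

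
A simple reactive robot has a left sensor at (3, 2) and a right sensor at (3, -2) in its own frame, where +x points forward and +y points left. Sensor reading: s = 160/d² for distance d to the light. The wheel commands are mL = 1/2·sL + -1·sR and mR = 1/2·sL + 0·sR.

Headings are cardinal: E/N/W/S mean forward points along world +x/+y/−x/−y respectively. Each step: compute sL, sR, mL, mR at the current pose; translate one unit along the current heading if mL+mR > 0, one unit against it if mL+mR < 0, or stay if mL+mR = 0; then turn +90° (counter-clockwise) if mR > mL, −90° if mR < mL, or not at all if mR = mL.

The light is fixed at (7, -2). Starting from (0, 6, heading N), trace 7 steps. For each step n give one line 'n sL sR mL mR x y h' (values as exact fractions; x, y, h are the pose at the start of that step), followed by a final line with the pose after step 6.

0 80/101 80/73 -5160/7373 40/101 0 6 N
1 32/25 160/181 -1104/4525 16/25 0 5 W
2 40/13 40/29 60/377 20/13 -1 5 S
3 160/89 160/41 -10960/3649 80/89 -1 4 E
4 80/101 16/13 -1096/1313 40/101 -2 4 N
5 160/153 160/193 -9040/29529 80/153 -2 3 W
6 40/17 40/37 60/629 20/17 -3 3 S
final -3 2 E

n=0: pose=(0,6,N); sL=80/101, sR=80/73; mL=-5160/7373, mR=40/101; mL+mR=-2240/7373 → advance -1; mR−mL=80/73 → turn +1·90°
n=1: pose=(0,5,W); sL=32/25, sR=160/181; mL=-1104/4525, mR=16/25; mL+mR=1792/4525 → advance +1; mR−mL=160/181 → turn +1·90°
n=2: pose=(-1,5,S); sL=40/13, sR=40/29; mL=60/377, mR=20/13; mL+mR=640/377 → advance +1; mR−mL=40/29 → turn +1·90°
n=3: pose=(-1,4,E); sL=160/89, sR=160/41; mL=-10960/3649, mR=80/89; mL+mR=-7680/3649 → advance -1; mR−mL=160/41 → turn +1·90°
n=4: pose=(-2,4,N); sL=80/101, sR=16/13; mL=-1096/1313, mR=40/101; mL+mR=-576/1313 → advance -1; mR−mL=16/13 → turn +1·90°
n=5: pose=(-2,3,W); sL=160/153, sR=160/193; mL=-9040/29529, mR=80/153; mL+mR=6400/29529 → advance +1; mR−mL=160/193 → turn +1·90°
n=6: pose=(-3,3,S); sL=40/17, sR=40/37; mL=60/629, mR=20/17; mL+mR=800/629 → advance +1; mR−mL=40/37 → turn +1·90°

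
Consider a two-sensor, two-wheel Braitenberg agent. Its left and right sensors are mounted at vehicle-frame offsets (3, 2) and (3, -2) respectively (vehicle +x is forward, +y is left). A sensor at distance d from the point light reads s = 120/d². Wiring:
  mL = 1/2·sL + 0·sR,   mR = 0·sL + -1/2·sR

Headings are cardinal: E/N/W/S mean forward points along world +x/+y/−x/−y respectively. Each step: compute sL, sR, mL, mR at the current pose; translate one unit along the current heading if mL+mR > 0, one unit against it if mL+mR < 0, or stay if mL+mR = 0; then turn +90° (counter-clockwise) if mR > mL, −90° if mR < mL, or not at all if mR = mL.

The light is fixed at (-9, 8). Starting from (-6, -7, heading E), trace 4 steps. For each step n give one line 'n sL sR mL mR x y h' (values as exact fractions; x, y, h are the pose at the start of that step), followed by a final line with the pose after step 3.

n=0: pose=(-6,-7,E); sL=24/41, sR=24/65; mL=12/41, mR=-12/65; mL+mR=288/2665 → advance +1; mR−mL=-1272/2665 → turn -1·90°
n=1: pose=(-5,-7,S); sL=1/3, sR=15/41; mL=1/6, mR=-15/82; mL+mR=-2/123 → advance -1; mR−mL=-43/123 → turn -1·90°
n=2: pose=(-5,-6,W); sL=120/257, sR=24/29; mL=60/257, mR=-12/29; mL+mR=-1344/7453 → advance -1; mR−mL=-4824/7453 → turn -1·90°
n=3: pose=(-4,-6,N); sL=12/13, sR=12/17; mL=6/13, mR=-6/17; mL+mR=24/221 → advance +1; mR−mL=-180/221 → turn -1·90°

0 24/41 24/65 12/41 -12/65 -6 -7 E
1 1/3 15/41 1/6 -15/82 -5 -7 S
2 120/257 24/29 60/257 -12/29 -5 -6 W
3 12/13 12/17 6/13 -6/17 -4 -6 N
final -4 -5 E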